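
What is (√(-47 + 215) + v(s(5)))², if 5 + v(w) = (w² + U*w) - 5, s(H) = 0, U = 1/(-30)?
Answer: 268 - 40*√42 ≈ 8.7704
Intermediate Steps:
U = -1/30 ≈ -0.033333
v(w) = -10 + w² - w/30 (v(w) = -5 + ((w² - w/30) - 5) = -5 + (-5 + w² - w/30) = -10 + w² - w/30)
(√(-47 + 215) + v(s(5)))² = (√(-47 + 215) + (-10 + 0² - 1/30*0))² = (√168 + (-10 + 0 + 0))² = (2*√42 - 10)² = (-10 + 2*√42)²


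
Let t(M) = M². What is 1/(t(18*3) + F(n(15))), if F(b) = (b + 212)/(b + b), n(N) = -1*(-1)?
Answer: 2/6045 ≈ 0.00033085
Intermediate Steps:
n(N) = 1
F(b) = (212 + b)/(2*b) (F(b) = (212 + b)/((2*b)) = (212 + b)*(1/(2*b)) = (212 + b)/(2*b))
1/(t(18*3) + F(n(15))) = 1/((18*3)² + (½)*(212 + 1)/1) = 1/(54² + (½)*1*213) = 1/(2916 + 213/2) = 1/(6045/2) = 2/6045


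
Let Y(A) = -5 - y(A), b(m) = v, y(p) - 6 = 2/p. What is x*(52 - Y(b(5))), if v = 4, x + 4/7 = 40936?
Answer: 18195798/7 ≈ 2.5994e+6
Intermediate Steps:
y(p) = 6 + 2/p
x = 286548/7 (x = -4/7 + 40936 = 286548/7 ≈ 40935.)
b(m) = 4
Y(A) = -11 - 2/A (Y(A) = -5 - (6 + 2/A) = -5 + (-6 - 2/A) = -11 - 2/A)
x*(52 - Y(b(5))) = 286548*(52 - (-11 - 2/4))/7 = 286548*(52 - (-11 - 2*¼))/7 = 286548*(52 - (-11 - ½))/7 = 286548*(52 - 1*(-23/2))/7 = 286548*(52 + 23/2)/7 = (286548/7)*(127/2) = 18195798/7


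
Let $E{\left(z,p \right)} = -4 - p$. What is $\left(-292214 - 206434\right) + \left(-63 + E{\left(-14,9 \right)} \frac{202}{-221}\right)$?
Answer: $- \frac{8477885}{17} \approx -4.987 \cdot 10^{5}$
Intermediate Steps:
$\left(-292214 - 206434\right) + \left(-63 + E{\left(-14,9 \right)} \frac{202}{-221}\right) = \left(-292214 - 206434\right) - \left(63 - \left(-4 - 9\right) \frac{202}{-221}\right) = -498648 - \left(63 - \left(-4 - 9\right) 202 \left(- \frac{1}{221}\right)\right) = -498648 - \frac{869}{17} = - \frac{8477885}{17}$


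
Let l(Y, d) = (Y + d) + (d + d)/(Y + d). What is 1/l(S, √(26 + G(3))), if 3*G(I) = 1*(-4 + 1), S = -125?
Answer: -12/1441 ≈ -0.0083275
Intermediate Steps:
G(I) = -1 (G(I) = (1*(-4 + 1))/3 = (1*(-3))/3 = (⅓)*(-3) = -1)
l(Y, d) = Y + d + 2*d/(Y + d) (l(Y, d) = (Y + d) + (2*d)/(Y + d) = (Y + d) + 2*d/(Y + d) = Y + d + 2*d/(Y + d))
1/l(S, √(26 + G(3))) = 1/(((-125)² + (√(26 - 1))² + 2*√(26 - 1) + 2*(-125)*√(26 - 1))/(-125 + √(26 - 1))) = 1/((15625 + (√25)² + 2*√25 + 2*(-125)*√25)/(-125 + √25)) = 1/((15625 + 5² + 2*5 + 2*(-125)*5)/(-125 + 5)) = 1/((15625 + 25 + 10 - 1250)/(-120)) = 1/(-1/120*14410) = 1/(-1441/12) = -12/1441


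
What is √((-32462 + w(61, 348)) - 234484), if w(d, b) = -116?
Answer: I*√267062 ≈ 516.78*I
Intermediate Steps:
√((-32462 + w(61, 348)) - 234484) = √((-32462 - 116) - 234484) = √(-32578 - 234484) = √(-267062) = I*√267062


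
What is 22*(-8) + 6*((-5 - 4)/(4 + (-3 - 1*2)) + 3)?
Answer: -104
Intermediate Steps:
22*(-8) + 6*((-5 - 4)/(4 + (-3 - 1*2)) + 3) = -176 + 6*(-9/(4 + (-3 - 2)) + 3) = -176 + 6*(-9/(4 - 5) + 3) = -176 + 6*(-9/(-1) + 3) = -176 + 6*(-9*(-1) + 3) = -176 + 6*(9 + 3) = -176 + 6*12 = -176 + 72 = -104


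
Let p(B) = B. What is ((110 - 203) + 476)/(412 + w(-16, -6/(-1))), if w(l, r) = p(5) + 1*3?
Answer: 383/420 ≈ 0.91190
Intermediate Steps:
w(l, r) = 8 (w(l, r) = 5 + 1*3 = 5 + 3 = 8)
((110 - 203) + 476)/(412 + w(-16, -6/(-1))) = ((110 - 203) + 476)/(412 + 8) = (-93 + 476)/420 = 383*(1/420) = 383/420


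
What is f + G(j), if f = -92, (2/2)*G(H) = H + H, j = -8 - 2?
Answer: -112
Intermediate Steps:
j = -10
G(H) = 2*H (G(H) = H + H = 2*H)
f + G(j) = -92 + 2*(-10) = -92 - 20 = -112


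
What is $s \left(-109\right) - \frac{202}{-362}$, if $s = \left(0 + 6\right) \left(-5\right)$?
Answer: $\frac{591971}{181} \approx 3270.6$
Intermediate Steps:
$s = -30$ ($s = 6 \left(-5\right) = -30$)
$s \left(-109\right) - \frac{202}{-362} = \left(-30\right) \left(-109\right) - \frac{202}{-362} = 3270 - - \frac{101}{181} = 3270 + \frac{101}{181} = \frac{591971}{181}$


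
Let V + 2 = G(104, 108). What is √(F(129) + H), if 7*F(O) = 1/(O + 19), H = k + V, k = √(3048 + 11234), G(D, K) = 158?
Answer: √(41858803 + 268324*√14282)/518 ≈ 16.598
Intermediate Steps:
k = √14282 ≈ 119.51
V = 156 (V = -2 + 158 = 156)
H = 156 + √14282 (H = √14282 + 156 = 156 + √14282 ≈ 275.51)
F(O) = 1/(7*(19 + O)) (F(O) = 1/(7*(O + 19)) = 1/(7*(19 + O)))
√(F(129) + H) = √(1/(7*(19 + 129)) + (156 + √14282)) = √((⅐)/148 + (156 + √14282)) = √((⅐)*(1/148) + (156 + √14282)) = √(1/1036 + (156 + √14282)) = √(161617/1036 + √14282)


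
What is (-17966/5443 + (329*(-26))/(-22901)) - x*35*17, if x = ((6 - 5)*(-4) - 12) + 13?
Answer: 222135625311/124650143 ≈ 1782.1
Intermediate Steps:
x = -3 (x = (1*(-4) - 12) + 13 = (-4 - 12) + 13 = -16 + 13 = -3)
(-17966/5443 + (329*(-26))/(-22901)) - x*35*17 = (-17966/5443 + (329*(-26))/(-22901)) - (-3*35)*17 = (-17966*1/5443 - 8554*(-1/22901)) - (-105)*17 = (-17966/5443 + 8554/22901) - 1*(-1785) = -364879944/124650143 + 1785 = 222135625311/124650143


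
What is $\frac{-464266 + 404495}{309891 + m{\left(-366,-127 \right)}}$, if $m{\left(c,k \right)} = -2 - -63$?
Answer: $- \frac{59771}{309952} \approx -0.19284$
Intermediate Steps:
$m{\left(c,k \right)} = 61$ ($m{\left(c,k \right)} = -2 + 63 = 61$)
$\frac{-464266 + 404495}{309891 + m{\left(-366,-127 \right)}} = \frac{-464266 + 404495}{309891 + 61} = - \frac{59771}{309952}$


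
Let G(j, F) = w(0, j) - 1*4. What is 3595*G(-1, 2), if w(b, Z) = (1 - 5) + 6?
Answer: -7190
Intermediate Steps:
w(b, Z) = 2 (w(b, Z) = -4 + 6 = 2)
G(j, F) = -2 (G(j, F) = 2 - 1*4 = 2 - 4 = -2)
3595*G(-1, 2) = 3595*(-2) = -7190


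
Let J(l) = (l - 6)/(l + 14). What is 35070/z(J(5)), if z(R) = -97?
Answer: -35070/97 ≈ -361.55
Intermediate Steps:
J(l) = (-6 + l)/(14 + l)
35070/z(J(5)) = 35070/(-97) = 35070*(-1/97) = -35070/97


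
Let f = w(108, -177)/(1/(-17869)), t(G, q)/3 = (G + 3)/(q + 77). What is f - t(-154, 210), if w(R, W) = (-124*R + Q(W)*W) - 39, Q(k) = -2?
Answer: 67064126484/287 ≈ 2.3367e+8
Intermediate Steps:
t(G, q) = 3*(3 + G)/(77 + q) (t(G, q) = 3*((G + 3)/(q + 77)) = 3*((3 + G)/(77 + q)) = 3*(3 + G)/(77 + q))
w(R, W) = -39 - 124*R - 2*W (w(R, W) = (-124*R - 2*W) - 39 = -39 - 124*R - 2*W)
f = 233672913 (f = (-39 - 124*108 - 2*(-177))/(1/(-17869)) = (-39 - 13392 + 354)/(-1/17869) = -13077*(-17869) = 233672913)
f - t(-154, 210) = 233672913 - 3*(3 - 154)/(77 + 210) = 233672913 - 3*(-151)/287 = 233672913 - 1*(-453/287) = 233672913 + 453/287 = 67064126484/287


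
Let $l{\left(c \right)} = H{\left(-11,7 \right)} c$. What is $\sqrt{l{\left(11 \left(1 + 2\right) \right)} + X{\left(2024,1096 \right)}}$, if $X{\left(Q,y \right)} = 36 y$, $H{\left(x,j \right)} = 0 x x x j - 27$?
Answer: $3 \sqrt{4285} \approx 196.38$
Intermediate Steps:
$H{\left(x,j \right)} = -27$ ($H{\left(x,j \right)} = 0 x x j - 27 = 0 x j - 27 = 0 j - 27 = 0 - 27 = -27$)
$l{\left(c \right)} = - 27 c$
$\sqrt{l{\left(11 \left(1 + 2\right) \right)} + X{\left(2024,1096 \right)}} = \sqrt{- 27 \cdot 11 \left(1 + 2\right) + 36 \cdot 1096} = \sqrt{- 27 \cdot 11 \cdot 3 + 39456} = \sqrt{\left(-27\right) 33 + 39456} = \sqrt{-891 + 39456} = \sqrt{38565} = 3 \sqrt{4285}$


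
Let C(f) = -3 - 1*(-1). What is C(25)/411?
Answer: -2/411 ≈ -0.0048662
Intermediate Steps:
C(f) = -2 (C(f) = -3 + 1 = -2)
C(25)/411 = -2/411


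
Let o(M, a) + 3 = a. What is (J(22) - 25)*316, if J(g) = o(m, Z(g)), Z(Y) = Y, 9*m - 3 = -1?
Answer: -1896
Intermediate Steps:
m = 2/9 (m = 1/3 + (1/9)*(-1) = 1/3 - 1/9 = 2/9 ≈ 0.22222)
o(M, a) = -3 + a
J(g) = -3 + g
(J(22) - 25)*316 = ((-3 + 22) - 25)*316 = (19 - 25)*316 = -6*316 = -1896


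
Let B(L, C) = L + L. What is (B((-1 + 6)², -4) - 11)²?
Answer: 1521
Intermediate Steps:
B(L, C) = 2*L
(B((-1 + 6)², -4) - 11)² = (2*(-1 + 6)² - 11)² = (2*5² - 11)² = (2*25 - 11)² = (50 - 11)² = 39² = 1521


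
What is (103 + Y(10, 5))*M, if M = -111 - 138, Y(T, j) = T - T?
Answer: -25647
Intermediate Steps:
Y(T, j) = 0
M = -249
(103 + Y(10, 5))*M = (103 + 0)*(-249) = 103*(-249) = -25647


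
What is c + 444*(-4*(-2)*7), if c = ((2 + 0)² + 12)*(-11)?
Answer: 24688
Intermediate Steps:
c = -176 (c = (2² + 12)*(-11) = (4 + 12)*(-11) = 16*(-11) = -176)
c + 444*(-4*(-2)*7) = -176 + 444*(-4*(-2)*7) = -176 + 444*(8*7) = -176 + 444*56 = -176 + 24864 = 24688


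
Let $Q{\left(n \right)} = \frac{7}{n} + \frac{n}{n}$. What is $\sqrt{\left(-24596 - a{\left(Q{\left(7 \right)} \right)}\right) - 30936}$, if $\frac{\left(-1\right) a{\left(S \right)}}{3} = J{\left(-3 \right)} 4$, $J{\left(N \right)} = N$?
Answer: $4 i \sqrt{3473} \approx 235.73 i$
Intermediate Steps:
$Q{\left(n \right)} = 1 + \frac{7}{n}$ ($Q{\left(n \right)} = \frac{7}{n} + 1 = 1 + \frac{7}{n}$)
$a{\left(S \right)} = 36$ ($a{\left(S \right)} = - 3 \left(\left(-3\right) 4\right) = \left(-3\right) \left(-12\right) = 36$)
$\sqrt{\left(-24596 - a{\left(Q{\left(7 \right)} \right)}\right) - 30936} = \sqrt{\left(-24596 - 36\right) - 30936} = \sqrt{-24632 - 30936} = \sqrt{-55568} = 4 i \sqrt{3473}$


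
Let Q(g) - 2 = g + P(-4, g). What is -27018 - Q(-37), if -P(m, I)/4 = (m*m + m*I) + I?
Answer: -26475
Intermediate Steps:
P(m, I) = -4*I - 4*m² - 4*I*m (P(m, I) = -4*((m*m + m*I) + I) = -4*((m² + I*m) + I) = -4*(I + m² + I*m) = -4*I - 4*m² - 4*I*m)
Q(g) = -62 + 13*g (Q(g) = 2 + (g + (-4*g - 4*(-4)² - 4*g*(-4))) = 2 + (g + (-4*g - 4*16 + 16*g)) = 2 + (g + (-4*g - 64 + 16*g)) = 2 + (g + (-64 + 12*g)) = 2 + (-64 + 13*g) = -62 + 13*g)
-27018 - Q(-37) = -27018 - (-62 + 13*(-37)) = -27018 - (-62 - 481) = -27018 - 1*(-543) = -27018 + 543 = -26475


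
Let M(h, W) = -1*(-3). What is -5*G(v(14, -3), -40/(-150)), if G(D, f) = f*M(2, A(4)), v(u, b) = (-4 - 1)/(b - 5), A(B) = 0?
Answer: -4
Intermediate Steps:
v(u, b) = -5/(-5 + b)
M(h, W) = 3
G(D, f) = 3*f (G(D, f) = f*3 = 3*f)
-5*G(v(14, -3), -40/(-150)) = -15*(-40/(-150)) = -15*(-40*(-1/150)) = -15*4/15 = -5*4/5 = -4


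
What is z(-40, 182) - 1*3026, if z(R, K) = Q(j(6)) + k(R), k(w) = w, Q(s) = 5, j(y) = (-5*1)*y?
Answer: -3061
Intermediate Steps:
j(y) = -5*y
z(R, K) = 5 + R
z(-40, 182) - 1*3026 = (5 - 40) - 1*3026 = -35 - 3026 = -3061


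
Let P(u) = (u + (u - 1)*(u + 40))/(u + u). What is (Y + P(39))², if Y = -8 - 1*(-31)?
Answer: 23377225/6084 ≈ 3842.4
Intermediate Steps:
Y = 23 (Y = -8 + 31 = 23)
P(u) = (u + (-1 + u)*(40 + u))/(2*u) (P(u) = (u + (-1 + u)*(40 + u))/((2*u)) = (u + (-1 + u)*(40 + u))*(1/(2*u)) = (u + (-1 + u)*(40 + u))/(2*u))
(Y + P(39))² = (23 + (20 + (½)*39 - 20/39))² = (23 + (20 + 39/2 - 20*1/39))² = (23 + (20 + 39/2 - 20/39))² = (23 + 3041/78)² = (4835/78)² = 23377225/6084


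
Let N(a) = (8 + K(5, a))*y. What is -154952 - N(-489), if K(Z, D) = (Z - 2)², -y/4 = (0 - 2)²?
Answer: -154680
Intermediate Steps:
y = -16 (y = -4*(0 - 2)² = -4*(-2)² = -4*4 = -16)
K(Z, D) = (-2 + Z)²
N(a) = -272 (N(a) = (8 + (-2 + 5)²)*(-16) = (8 + 3²)*(-16) = (8 + 9)*(-16) = 17*(-16) = -272)
-154952 - N(-489) = -154952 - 1*(-272) = -154952 + 272 = -154680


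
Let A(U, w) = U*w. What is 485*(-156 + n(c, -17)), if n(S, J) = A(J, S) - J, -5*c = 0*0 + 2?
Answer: -64117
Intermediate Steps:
c = -⅖ (c = -(0*0 + 2)/5 = -(0 + 2)/5 = -⅕*2 = -⅖ ≈ -0.40000)
n(S, J) = -J + J*S (n(S, J) = J*S - J = -J + J*S)
485*(-156 + n(c, -17)) = 485*(-156 - 17*(-1 - ⅖)) = 485*(-156 - 17*(-7/5)) = 485*(-156 + 119/5) = 485*(-661/5) = -64117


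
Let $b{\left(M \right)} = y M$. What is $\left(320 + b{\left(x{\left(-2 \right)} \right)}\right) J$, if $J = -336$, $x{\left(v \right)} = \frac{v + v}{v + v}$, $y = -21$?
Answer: $-100464$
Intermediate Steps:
$x{\left(v \right)} = 1$ ($x{\left(v \right)} = \frac{2 v}{2 v} = 2 v \frac{1}{2 v} = 1$)
$b{\left(M \right)} = - 21 M$
$\left(320 + b{\left(x{\left(-2 \right)} \right)}\right) J = \left(320 - 21\right) \left(-336\right) = 299 \left(-336\right) = -100464$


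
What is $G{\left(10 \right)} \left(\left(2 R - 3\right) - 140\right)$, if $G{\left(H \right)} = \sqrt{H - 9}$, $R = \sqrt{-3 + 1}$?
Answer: $-143 + 2 i \sqrt{2} \approx -143.0 + 2.8284 i$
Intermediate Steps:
$R = i \sqrt{2}$ ($R = \sqrt{-2} = i \sqrt{2} \approx 1.4142 i$)
$G{\left(H \right)} = \sqrt{-9 + H}$
$G{\left(10 \right)} \left(\left(2 R - 3\right) - 140\right) = \sqrt{-9 + 10} \left(\left(2 i \sqrt{2} - 3\right) - 140\right) = \sqrt{1} \left(\left(2 i \sqrt{2} - 3\right) - 140\right) = 1 \left(\left(-3 + 2 i \sqrt{2}\right) - 140\right) = 1 \left(-143 + 2 i \sqrt{2}\right) = -143 + 2 i \sqrt{2}$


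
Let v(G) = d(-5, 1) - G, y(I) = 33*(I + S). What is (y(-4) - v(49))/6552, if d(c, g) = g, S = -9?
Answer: -127/2184 ≈ -0.058150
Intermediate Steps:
y(I) = -297 + 33*I (y(I) = 33*(I - 9) = 33*(-9 + I) = -297 + 33*I)
v(G) = 1 - G
(y(-4) - v(49))/6552 = ((-297 + 33*(-4)) - (1 - 1*49))/6552 = ((-297 - 132) - (1 - 49))*(1/6552) = (-429 - 1*(-48))*(1/6552) = (-429 + 48)*(1/6552) = -381*1/6552 = -127/2184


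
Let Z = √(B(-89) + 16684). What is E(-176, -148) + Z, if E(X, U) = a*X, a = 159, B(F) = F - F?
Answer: -27984 + 2*√4171 ≈ -27855.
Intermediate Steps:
B(F) = 0
E(X, U) = 159*X
Z = 2*√4171 (Z = √(0 + 16684) = √16684 = 2*√4171 ≈ 129.17)
E(-176, -148) + Z = 159*(-176) + 2*√4171 = -27984 + 2*√4171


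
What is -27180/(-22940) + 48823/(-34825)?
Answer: -8672806/39944275 ≈ -0.21712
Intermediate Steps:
-27180/(-22940) + 48823/(-34825) = -27180*(-1/22940) + 48823*(-1/34825) = 1359/1147 - 48823/34825 = -8672806/39944275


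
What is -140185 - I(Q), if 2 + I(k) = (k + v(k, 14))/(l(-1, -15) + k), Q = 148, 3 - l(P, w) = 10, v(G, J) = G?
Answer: -19766099/141 ≈ -1.4019e+5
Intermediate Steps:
l(P, w) = -7 (l(P, w) = 3 - 1*10 = 3 - 10 = -7)
I(k) = -2 + 2*k/(-7 + k) (I(k) = -2 + (k + k)/(-7 + k) = -2 + (2*k)/(-7 + k) = -2 + 2*k/(-7 + k))
-140185 - I(Q) = -140185 - 14/(-7 + 148) = -140185 - 14/141 = -19766099/141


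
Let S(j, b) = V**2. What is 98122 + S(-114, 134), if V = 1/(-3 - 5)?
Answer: 6279809/64 ≈ 98122.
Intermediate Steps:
V = -1/8 (V = 1/(-8) = -1/8 ≈ -0.12500)
S(j, b) = 1/64 (S(j, b) = (-1/8)**2 = 1/64)
98122 + S(-114, 134) = 98122 + 1/64 = 6279809/64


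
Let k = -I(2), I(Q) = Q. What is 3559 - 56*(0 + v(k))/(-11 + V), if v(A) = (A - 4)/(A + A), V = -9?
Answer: 17816/5 ≈ 3563.2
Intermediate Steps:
k = -2 (k = -1*2 = -2)
v(A) = (-4 + A)/(2*A) (v(A) = (-4 + A)/((2*A)) = (-4 + A)*(1/(2*A)) = (-4 + A)/(2*A))
3559 - 56*(0 + v(k))/(-11 + V) = 3559 - 56*(0 + (1/2)*(-4 - 2)/(-2))/(-11 - 9) = 3559 - 56*(0 + (1/2)*(-1/2)*(-6))/(-20) = 3559 - 56*(0 + 3/2)*(-1)/20 = 3559 - 84*(-1)/20 = 3559 - 56*(-3/40) = 3559 + 21/5 = 17816/5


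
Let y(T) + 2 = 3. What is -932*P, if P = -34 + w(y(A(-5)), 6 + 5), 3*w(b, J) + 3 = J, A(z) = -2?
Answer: 87608/3 ≈ 29203.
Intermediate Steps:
y(T) = 1 (y(T) = -2 + 3 = 1)
w(b, J) = -1 + J/3
P = -94/3 (P = -34 + (-1 + (6 + 5)/3) = -34 + (-1 + (1/3)*11) = -34 + (-1 + 11/3) = -34 + 8/3 = -94/3 ≈ -31.333)
-932*P = -932*(-94/3) = 87608/3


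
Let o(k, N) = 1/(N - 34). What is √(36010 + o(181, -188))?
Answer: √1774716618/222 ≈ 189.76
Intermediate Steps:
o(k, N) = 1/(-34 + N)
√(36010 + o(181, -188)) = √(36010 + 1/(-34 - 188)) = √(36010 + 1/(-222)) = √(36010 - 1/222) = √(7994219/222) = √1774716618/222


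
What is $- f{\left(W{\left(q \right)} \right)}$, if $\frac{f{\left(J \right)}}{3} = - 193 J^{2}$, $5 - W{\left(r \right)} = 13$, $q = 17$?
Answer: $37056$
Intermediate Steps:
$W{\left(r \right)} = -8$ ($W{\left(r \right)} = 5 - 13 = -8$)
$f{\left(J \right)} = - 579 J^{2}$ ($f{\left(J \right)} = 3 \left(- 193 J^{2}\right) = - 579 J^{2}$)
$- f{\left(W{\left(q \right)} \right)} = - \left(-579\right) \left(-8\right)^{2} = - \left(-579\right) 64 = \left(-1\right) \left(-37056\right) = 37056$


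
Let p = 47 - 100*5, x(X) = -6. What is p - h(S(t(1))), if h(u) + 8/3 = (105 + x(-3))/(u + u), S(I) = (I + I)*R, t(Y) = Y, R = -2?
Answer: -10511/24 ≈ -437.96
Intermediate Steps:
p = -453 (p = 47 - 500 = -453)
S(I) = -4*I (S(I) = (I + I)*(-2) = (2*I)*(-2) = -4*I)
h(u) = -8/3 + 99/(2*u) (h(u) = -8/3 + (105 - 6)/(u + u) = -8/3 + 99/((2*u)) = -8/3 + 99*(1/(2*u)) = -8/3 + 99/(2*u))
p - h(S(t(1))) = -453 - (297 - (-64))/(6*((-4*1))) = -453 - (297 - 16*(-4))/(6*(-4)) = -453 - (-1)*(297 + 64)/(6*4) = -453 - (-1)*361/(6*4) = -453 - 1*(-361/24) = -453 + 361/24 = -10511/24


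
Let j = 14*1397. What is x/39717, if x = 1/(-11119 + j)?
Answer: 1/335171763 ≈ 2.9835e-9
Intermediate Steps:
j = 19558
x = 1/8439 (x = 1/(-11119 + 19558) = 1/8439 ≈ 0.00011850)
x/39717 = (1/8439)/39717 = (1/8439)*(1/39717) = 1/335171763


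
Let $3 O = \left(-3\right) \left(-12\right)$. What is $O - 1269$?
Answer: $-1257$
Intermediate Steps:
$O = 12$ ($O = \frac{\left(-3\right) \left(-12\right)}{3} = \frac{1}{3} \cdot 36 = 12$)
$O - 1269 = 12 - 1269 = -1257$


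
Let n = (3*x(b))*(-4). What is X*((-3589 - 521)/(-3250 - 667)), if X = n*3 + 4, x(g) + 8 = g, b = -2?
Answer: 1496040/3917 ≈ 381.94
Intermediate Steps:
x(g) = -8 + g
n = 120 (n = (3*(-8 - 2))*(-4) = (3*(-10))*(-4) = -30*(-4) = 120)
X = 364 (X = 120*3 + 4 = 360 + 4 = 364)
X*((-3589 - 521)/(-3250 - 667)) = 364*((-3589 - 521)/(-3250 - 667)) = 364*(-4110/(-3917)) = 364*(-4110*(-1/3917)) = 364*(4110/3917) = 1496040/3917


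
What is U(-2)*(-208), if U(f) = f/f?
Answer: -208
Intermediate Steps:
U(f) = 1
U(-2)*(-208) = 1*(-208) = -208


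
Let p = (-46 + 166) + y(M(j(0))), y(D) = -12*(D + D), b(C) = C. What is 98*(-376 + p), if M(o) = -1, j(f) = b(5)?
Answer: -22736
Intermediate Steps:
j(f) = 5
y(D) = -24*D
p = 144 (p = (-46 + 166) - 24*(-1) = 120 + 24 = 144)
98*(-376 + p) = 98*(-376 + 144) = 98*(-232) = -22736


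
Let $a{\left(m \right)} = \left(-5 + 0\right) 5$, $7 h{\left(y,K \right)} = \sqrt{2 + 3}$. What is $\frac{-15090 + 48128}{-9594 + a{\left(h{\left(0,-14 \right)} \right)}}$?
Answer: $- \frac{33038}{9619} \approx -3.4347$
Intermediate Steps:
$h{\left(y,K \right)} = \frac{\sqrt{5}}{7}$ ($h{\left(y,K \right)} = \frac{\sqrt{2 + 3}}{7} = \frac{\sqrt{5}}{7}$)
$a{\left(m \right)} = -25$ ($a{\left(m \right)} = \left(-5\right) 5 = -25$)
$\frac{-15090 + 48128}{-9594 + a{\left(h{\left(0,-14 \right)} \right)}} = \frac{-15090 + 48128}{-9594 - 25} = \frac{33038}{-9619} = 33038 \left(- \frac{1}{9619}\right) = - \frac{33038}{9619}$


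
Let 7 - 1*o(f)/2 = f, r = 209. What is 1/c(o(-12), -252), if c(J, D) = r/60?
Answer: 60/209 ≈ 0.28708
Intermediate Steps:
o(f) = 14 - 2*f
c(J, D) = 209/60
1/c(o(-12), -252) = 1/(209/60) = 60/209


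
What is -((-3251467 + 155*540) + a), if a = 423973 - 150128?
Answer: 2893922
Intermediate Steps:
a = 273845
-((-3251467 + 155*540) + a) = -((-3251467 + 155*540) + 273845) = -((-3251467 + 83700) + 273845) = -(-3167767 + 273845) = -1*(-2893922) = 2893922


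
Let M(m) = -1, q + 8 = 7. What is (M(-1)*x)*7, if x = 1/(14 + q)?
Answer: -7/13 ≈ -0.53846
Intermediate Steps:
q = -1 (q = -8 + 7 = -1)
x = 1/13 (x = 1/(14 - 1) = 1/13 ≈ 0.076923)
(M(-1)*x)*7 = -1*1/13*7 = -1/13*7 = -7/13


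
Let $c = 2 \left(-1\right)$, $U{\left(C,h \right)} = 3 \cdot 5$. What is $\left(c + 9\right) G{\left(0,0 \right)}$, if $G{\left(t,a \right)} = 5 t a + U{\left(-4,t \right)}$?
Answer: $105$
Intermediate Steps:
$U{\left(C,h \right)} = 15$
$c = -2$
$G{\left(t,a \right)} = 15 + 5 a t$ ($G{\left(t,a \right)} = 5 t a + 15 = 5 a t + 15 = 15 + 5 a t$)
$\left(c + 9\right) G{\left(0,0 \right)} = \left(-2 + 9\right) \left(15 + 5 \cdot 0 \cdot 0\right) = 7 \left(15 + 0\right) = 7 \cdot 15 = 105$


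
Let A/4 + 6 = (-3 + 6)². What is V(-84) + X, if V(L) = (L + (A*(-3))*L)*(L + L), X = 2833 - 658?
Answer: -491745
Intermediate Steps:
X = 2175
A = 12 (A = -24 + 4*(-3 + 6)² = -24 + 4*3² = -24 + 4*9 = -24 + 36 = 12)
V(L) = -70*L² (V(L) = (L + (12*(-3))*L)*(L + L) = (L - 36*L)*(2*L) = (-35*L)*(2*L) = -70*L²)
V(-84) + X = -70*(-84)² + 2175 = -70*7056 + 2175 = -493920 + 2175 = -491745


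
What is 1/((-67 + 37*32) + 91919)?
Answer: 1/93036 ≈ 1.0749e-5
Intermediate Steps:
1/((-67 + 37*32) + 91919) = 1/((-67 + 1184) + 91919) = 1/(1117 + 91919) = 1/93036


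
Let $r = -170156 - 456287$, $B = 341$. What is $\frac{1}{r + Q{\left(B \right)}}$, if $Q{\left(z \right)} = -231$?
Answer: $- \frac{1}{626674} \approx -1.5957 \cdot 10^{-6}$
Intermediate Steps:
$r = -626443$
$\frac{1}{r + Q{\left(B \right)}} = \frac{1}{-626443 - 231} = \frac{1}{-626674} = - \frac{1}{626674}$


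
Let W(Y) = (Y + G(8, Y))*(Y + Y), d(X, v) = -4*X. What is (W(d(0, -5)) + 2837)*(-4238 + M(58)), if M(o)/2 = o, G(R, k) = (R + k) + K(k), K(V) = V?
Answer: -11694114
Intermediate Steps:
G(R, k) = R + 2*k (G(R, k) = (R + k) + k = R + 2*k)
W(Y) = 2*Y*(8 + 3*Y) (W(Y) = (Y + (8 + 2*Y))*(Y + Y) = (8 + 3*Y)*(2*Y) = 2*Y*(8 + 3*Y))
M(o) = 2*o
(W(d(0, -5)) + 2837)*(-4238 + M(58)) = (2*(-4*0)*(8 + 3*(-4*0)) + 2837)*(-4238 + 2*58) = (2*0*(8 + 3*0) + 2837)*(-4238 + 116) = (2*0*(8 + 0) + 2837)*(-4122) = (2*0*8 + 2837)*(-4122) = (0 + 2837)*(-4122) = 2837*(-4122) = -11694114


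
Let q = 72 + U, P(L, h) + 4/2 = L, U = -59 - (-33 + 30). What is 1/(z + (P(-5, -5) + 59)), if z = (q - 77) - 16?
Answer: -1/25 ≈ -0.040000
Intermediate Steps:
U = -56 (U = -59 - 1*(-3) = -59 + 3 = -56)
P(L, h) = -2 + L
q = 16 (q = 72 - 56 = 16)
z = -77 (z = (16 - 77) - 16 = -61 - 16 = -77)
1/(z + (P(-5, -5) + 59)) = 1/(-77 + ((-2 - 5) + 59)) = 1/(-77 + (-7 + 59)) = 1/(-77 + 52) = 1/(-25) = -1/25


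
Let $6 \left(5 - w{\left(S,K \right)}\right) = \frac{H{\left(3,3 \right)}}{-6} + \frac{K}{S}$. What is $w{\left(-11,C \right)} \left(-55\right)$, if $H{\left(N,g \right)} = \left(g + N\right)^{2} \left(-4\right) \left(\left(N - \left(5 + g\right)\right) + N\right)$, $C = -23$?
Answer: $- \frac{4175}{6} \approx -695.83$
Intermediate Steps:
$H{\left(N,g \right)} = - 4 \left(N + g\right)^{2} \left(-5 - g + 2 N\right)$ ($H{\left(N,g \right)} = \left(N + g\right)^{2} \left(-4\right) \left(\left(-5 + N - g\right) + N\right) = - 4 \left(N + g\right)^{2} \left(-5 - g + 2 N\right)$)
$w{\left(S,K \right)} = 13 - \frac{K}{6 S}$ ($w{\left(S,K \right)} = 5 - \frac{\frac{4 \left(3 + 3\right)^{2} \left(5 + 3 - 6\right)}{-6} + \frac{K}{S}}{6} = 5 - \frac{4 \cdot 6^{2} \left(5 + 3 - 6\right) \left(- \frac{1}{6}\right) + \frac{K}{S}}{6} = 5 - \frac{4 \cdot 36 \cdot 2 \left(- \frac{1}{6}\right) + \frac{K}{S}}{6} = 5 - \frac{288 \left(- \frac{1}{6}\right) + \frac{K}{S}}{6} = 5 - \frac{-48 + \frac{K}{S}}{6} = 5 - \left(-8 + \frac{K}{6 S}\right) = 13 - \frac{K}{6 S}$)
$w{\left(-11,C \right)} \left(-55\right) = \left(13 - - \frac{23}{6 \left(-11\right)}\right) \left(-55\right) = \left(13 - \left(- \frac{23}{6}\right) \left(- \frac{1}{11}\right)\right) \left(-55\right) = \left(13 - \frac{23}{66}\right) \left(-55\right) = \frac{835}{66} \left(-55\right) = - \frac{4175}{6}$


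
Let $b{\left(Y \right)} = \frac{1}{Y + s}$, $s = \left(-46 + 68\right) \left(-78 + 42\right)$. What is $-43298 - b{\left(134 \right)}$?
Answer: $- \frac{28490083}{658} \approx -43298.0$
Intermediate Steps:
$s = -792$ ($s = 22 \left(-36\right) = -792$)
$b{\left(Y \right)} = \frac{1}{-792 + Y}$ ($b{\left(Y \right)} = \frac{1}{Y - 792} = \frac{1}{-792 + Y}$)
$-43298 - b{\left(134 \right)} = -43298 - \frac{1}{-792 + 134} = -43298 - \frac{1}{-658} = -43298 - - \frac{1}{658} = -43298 + \frac{1}{658} = - \frac{28490083}{658}$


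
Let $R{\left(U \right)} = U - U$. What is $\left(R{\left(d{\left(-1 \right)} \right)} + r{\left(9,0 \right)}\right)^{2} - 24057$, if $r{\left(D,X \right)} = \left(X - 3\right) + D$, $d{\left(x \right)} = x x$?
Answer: $-24021$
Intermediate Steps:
$d{\left(x \right)} = x^{2}$
$r{\left(D,X \right)} = -3 + D + X$ ($r{\left(D,X \right)} = \left(-3 + X\right) + D = -3 + D + X$)
$R{\left(U \right)} = 0$
$\left(R{\left(d{\left(-1 \right)} \right)} + r{\left(9,0 \right)}\right)^{2} - 24057 = \left(0 + \left(-3 + 9 + 0\right)\right)^{2} - 24057 = \left(0 + 6\right)^{2} - 24057 = 6^{2} - 24057 = 36 - 24057 = -24021$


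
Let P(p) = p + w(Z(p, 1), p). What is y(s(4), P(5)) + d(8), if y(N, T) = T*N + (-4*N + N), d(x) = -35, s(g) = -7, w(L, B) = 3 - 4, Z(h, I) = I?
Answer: -42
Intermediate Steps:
w(L, B) = -1
P(p) = -1 + p (P(p) = p - 1 = -1 + p)
y(N, T) = -3*N + N*T (y(N, T) = N*T - 3*N = -3*N + N*T)
y(s(4), P(5)) + d(8) = -7*(-3 + (-1 + 5)) - 35 = -7*(-3 + 4) - 35 = -7*1 - 35 = -7 - 35 = -42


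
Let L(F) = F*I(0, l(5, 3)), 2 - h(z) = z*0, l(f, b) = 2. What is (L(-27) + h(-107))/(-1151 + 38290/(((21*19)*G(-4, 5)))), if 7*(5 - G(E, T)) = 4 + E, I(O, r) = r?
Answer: 2964/64513 ≈ 0.045944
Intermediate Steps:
G(E, T) = 31/7 - E/7 (G(E, T) = 5 - (4 + E)/7 = 5 + (-4/7 - E/7) = 31/7 - E/7)
h(z) = 2 (h(z) = 2 - z*0 = 2 - 1*0 = 2 + 0 = 2)
L(F) = 2*F (L(F) = F*2 = 2*F)
(L(-27) + h(-107))/(-1151 + 38290/(((21*19)*G(-4, 5)))) = (2*(-27) + 2)/(-1151 + 38290/(((21*19)*(31/7 - 1/7*(-4))))) = (-54 + 2)/(-1151 + 38290/((399*(31/7 + 4/7)))) = -52/(-1151 + 38290/((399*5))) = -52/(-1151 + 38290/1995) = -52/(-1151 + 38290*(1/1995)) = -52/(-1151 + 1094/57) = -52/(-64513/57) = -52*(-57/64513) = 2964/64513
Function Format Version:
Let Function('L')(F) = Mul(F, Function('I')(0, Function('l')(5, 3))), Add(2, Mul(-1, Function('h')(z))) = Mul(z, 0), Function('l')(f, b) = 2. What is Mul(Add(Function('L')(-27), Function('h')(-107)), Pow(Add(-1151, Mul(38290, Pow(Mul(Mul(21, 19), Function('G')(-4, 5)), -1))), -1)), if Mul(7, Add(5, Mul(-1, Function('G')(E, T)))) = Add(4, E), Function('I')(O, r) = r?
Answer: Rational(2964, 64513) ≈ 0.045944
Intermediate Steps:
Function('G')(E, T) = Add(Rational(31, 7), Mul(Rational(-1, 7), E)) (Function('G')(E, T) = Add(5, Mul(Rational(-1, 7), Add(4, E))) = Add(5, Add(Rational(-4, 7), Mul(Rational(-1, 7), E))) = Add(Rational(31, 7), Mul(Rational(-1, 7), E)))
Function('h')(z) = 2 (Function('h')(z) = Add(2, Mul(-1, Mul(z, 0))) = Add(2, Mul(-1, 0)) = Add(2, 0) = 2)
Function('L')(F) = Mul(2, F) (Function('L')(F) = Mul(F, 2) = Mul(2, F))
Mul(Add(Function('L')(-27), Function('h')(-107)), Pow(Add(-1151, Mul(38290, Pow(Mul(Mul(21, 19), Function('G')(-4, 5)), -1))), -1)) = Mul(Add(Mul(2, -27), 2), Pow(Add(-1151, Mul(38290, Pow(Mul(Mul(21, 19), Add(Rational(31, 7), Mul(Rational(-1, 7), -4))), -1))), -1)) = Mul(Add(-54, 2), Pow(Add(-1151, Mul(38290, Pow(Mul(399, Add(Rational(31, 7), Rational(4, 7))), -1))), -1)) = Mul(-52, Pow(Add(-1151, Mul(38290, Pow(Mul(399, 5), -1))), -1)) = Mul(-52, Pow(Add(-1151, Mul(38290, Pow(1995, -1))), -1)) = Mul(-52, Pow(Add(-1151, Mul(38290, Rational(1, 1995))), -1)) = Mul(-52, Pow(Add(-1151, Rational(1094, 57)), -1)) = Mul(-52, Pow(Rational(-64513, 57), -1)) = Mul(-52, Rational(-57, 64513)) = Rational(2964, 64513)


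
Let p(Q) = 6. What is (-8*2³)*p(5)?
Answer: -384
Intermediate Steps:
(-8*2³)*p(5) = -8*2³*6 = -8*8*6 = -64*6 = -384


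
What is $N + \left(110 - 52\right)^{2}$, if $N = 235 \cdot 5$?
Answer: $4539$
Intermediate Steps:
$N = 1175$
$N + \left(110 - 52\right)^{2} = 1175 + \left(110 - 52\right)^{2} = 1175 + 58^{2} = 1175 + 3364 = 4539$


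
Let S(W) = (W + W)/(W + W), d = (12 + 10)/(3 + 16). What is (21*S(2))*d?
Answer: 462/19 ≈ 24.316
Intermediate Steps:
d = 22/19 ≈ 1.1579
S(W) = 1 (S(W) = (2*W)/((2*W)) = (2*W)*(1/(2*W)) = 1)
(21*S(2))*d = (21*1)*(22/19) = 21*(22/19) = 462/19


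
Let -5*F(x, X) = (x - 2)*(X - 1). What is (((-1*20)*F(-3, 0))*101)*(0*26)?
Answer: 0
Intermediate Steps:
F(x, X) = -(-1 + X)*(-2 + x)/5 (F(x, X) = -(x - 2)*(X - 1)/5 = -(-2 + x)*(-1 + X)/5 = -(-1 + X)*(-2 + x)/5)
(((-1*20)*F(-3, 0))*101)*(0*26) = (((-1*20)*(-⅖ + (⅕)*(-3) + (⅖)*0 - ⅕*0*(-3)))*101)*(0*26) = (-20*(-⅖ - ⅗ + 0 + 0)*101)*0 = (-20*(-1)*101)*0 = (20*101)*0 = 2020*0 = 0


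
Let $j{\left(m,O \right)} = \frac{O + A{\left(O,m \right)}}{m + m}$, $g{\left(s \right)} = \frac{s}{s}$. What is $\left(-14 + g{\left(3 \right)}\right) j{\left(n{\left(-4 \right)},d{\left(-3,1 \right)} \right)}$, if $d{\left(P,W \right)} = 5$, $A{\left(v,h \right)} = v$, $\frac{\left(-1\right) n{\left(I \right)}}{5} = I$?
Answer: $- \frac{13}{4} \approx -3.25$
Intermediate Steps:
$n{\left(I \right)} = - 5 I$
$g{\left(s \right)} = 1$
$j{\left(m,O \right)} = \frac{O}{m}$ ($j{\left(m,O \right)} = \frac{O + O}{m + m} = \frac{2 O}{2 m} = 2 O \frac{1}{2 m} = \frac{O}{m}$)
$\left(-14 + g{\left(3 \right)}\right) j{\left(n{\left(-4 \right)},d{\left(-3,1 \right)} \right)} = \left(-14 + 1\right) \frac{5}{\left(-5\right) \left(-4\right)} = - 13 \cdot \frac{5}{20} = - 13 \cdot 5 \cdot \frac{1}{20} = \left(-13\right) \frac{1}{4} = - \frac{13}{4}$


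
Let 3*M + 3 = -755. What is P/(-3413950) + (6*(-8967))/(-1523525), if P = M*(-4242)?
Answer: -28985100788/104024763475 ≈ -0.27864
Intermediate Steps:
M = -758/3 (M = -1 + (1/3)*(-755) = -1 - 755/3 = -758/3 ≈ -252.67)
P = 1071812 (P = -758/3*(-4242) = 1071812)
P/(-3413950) + (6*(-8967))/(-1523525) = 1071812/(-3413950) + (6*(-8967))/(-1523525) = 1071812*(-1/3413950) - 53802*(-1/1523525) = -535906/1706975 + 53802/1523525 = -28985100788/104024763475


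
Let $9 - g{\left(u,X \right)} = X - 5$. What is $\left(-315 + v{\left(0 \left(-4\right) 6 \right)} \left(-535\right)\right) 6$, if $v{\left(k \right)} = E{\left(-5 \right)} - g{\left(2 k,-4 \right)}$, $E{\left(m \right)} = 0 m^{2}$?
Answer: $55890$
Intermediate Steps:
$g{\left(u,X \right)} = 14 - X$ ($g{\left(u,X \right)} = 9 - \left(X - 5\right) = 9 - \left(-5 + X\right) = 14 - X$)
$E{\left(m \right)} = 0$
$v{\left(k \right)} = -18$ ($v{\left(k \right)} = 0 - \left(14 - -4\right) = 0 - \left(14 + 4\right) = 0 - 18 = -18$)
$\left(-315 + v{\left(0 \left(-4\right) 6 \right)} \left(-535\right)\right) 6 = \left(-315 - -9630\right) 6 = \left(-315 + 9630\right) 6 = 9315 \cdot 6 = 55890$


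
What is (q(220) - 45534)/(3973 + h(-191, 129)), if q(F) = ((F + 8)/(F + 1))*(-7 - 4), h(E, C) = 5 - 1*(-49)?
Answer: -10065522/889967 ≈ -11.310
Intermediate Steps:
h(E, C) = 54 (h(E, C) = 5 + 49 = 54)
q(F) = -11*(8 + F)/(1 + F) (q(F) = ((8 + F)/(1 + F))*(-11) = -11*(8 + F)/(1 + F))
(q(220) - 45534)/(3973 + h(-191, 129)) = (11*(-8 - 1*220)/(1 + 220) - 45534)/(3973 + 54) = (11*(-8 - 220)/221 - 45534)/4027 = (11*(1/221)*(-228) - 45534)*(1/4027) = (-2508/221 - 45534)*(1/4027) = -10065522/221*1/4027 = -10065522/889967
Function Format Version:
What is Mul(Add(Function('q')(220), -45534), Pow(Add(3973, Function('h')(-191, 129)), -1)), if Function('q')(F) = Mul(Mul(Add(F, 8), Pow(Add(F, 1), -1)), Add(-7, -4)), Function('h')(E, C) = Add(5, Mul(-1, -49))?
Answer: Rational(-10065522, 889967) ≈ -11.310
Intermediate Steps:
Function('h')(E, C) = 54 (Function('h')(E, C) = Add(5, 49) = 54)
Function('q')(F) = Mul(-11, Pow(Add(1, F), -1), Add(8, F)) (Function('q')(F) = Mul(Mul(Add(8, F), Pow(Add(1, F), -1)), -11) = Mul(Mul(Pow(Add(1, F), -1), Add(8, F)), -11) = Mul(-11, Pow(Add(1, F), -1), Add(8, F)))
Mul(Add(Function('q')(220), -45534), Pow(Add(3973, Function('h')(-191, 129)), -1)) = Mul(Add(Mul(11, Pow(Add(1, 220), -1), Add(-8, Mul(-1, 220))), -45534), Pow(Add(3973, 54), -1)) = Mul(Add(Mul(11, Pow(221, -1), Add(-8, -220)), -45534), Pow(4027, -1)) = Mul(Add(Mul(11, Rational(1, 221), -228), -45534), Rational(1, 4027)) = Mul(Add(Rational(-2508, 221), -45534), Rational(1, 4027)) = Mul(Rational(-10065522, 221), Rational(1, 4027)) = Rational(-10065522, 889967)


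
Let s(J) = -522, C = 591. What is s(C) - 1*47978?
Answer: -48500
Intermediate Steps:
s(C) - 1*47978 = -522 - 1*47978 = -522 - 47978 = -48500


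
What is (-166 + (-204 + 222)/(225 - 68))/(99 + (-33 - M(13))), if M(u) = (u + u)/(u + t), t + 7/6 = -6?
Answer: -455770/169089 ≈ -2.6954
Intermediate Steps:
t = -43/6 (t = -7/6 - 6 = -43/6 ≈ -7.1667)
M(u) = 2*u/(-43/6 + u) (M(u) = (u + u)/(u - 43/6) = (2*u)/(-43/6 + u) = 2*u/(-43/6 + u))
(-166 + (-204 + 222)/(225 - 68))/(99 + (-33 - M(13))) = (-166 + (-204 + 222)/(225 - 68))/(99 + (-33 - 12*13/(-43 + 6*13))) = (-166 + 18/157)/(99 + (-33 - 12*13/(-43 + 78))) = (-166 + 18*(1/157))/(99 + (-33 - 12*13/35)) = (-166 + 18/157)/(99 + (-33 - 12*13/35)) = -26044/(157*(99 + (-33 - 1*156/35))) = -26044/(157*(99 + (-33 - 156/35))) = -26044/(157*(99 - 1311/35)) = -26044/(157*2154/35) = -26044/157*35/2154 = -455770/169089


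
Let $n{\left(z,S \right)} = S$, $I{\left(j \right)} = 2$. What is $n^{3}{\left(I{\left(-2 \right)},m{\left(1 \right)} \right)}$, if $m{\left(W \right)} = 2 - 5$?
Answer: $-27$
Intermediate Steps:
$m{\left(W \right)} = -3$ ($m{\left(W \right)} = 2 - 5 = -3$)
$n^{3}{\left(I{\left(-2 \right)},m{\left(1 \right)} \right)} = \left(-3\right)^{3} = -27$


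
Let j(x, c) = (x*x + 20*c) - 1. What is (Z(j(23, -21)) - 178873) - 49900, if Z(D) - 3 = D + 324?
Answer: -228338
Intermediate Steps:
j(x, c) = -1 + x**2 + 20*c (j(x, c) = (x**2 + 20*c) - 1 = -1 + x**2 + 20*c)
Z(D) = 327 + D (Z(D) = 3 + (D + 324) = 3 + (324 + D) = 327 + D)
(Z(j(23, -21)) - 178873) - 49900 = ((327 + (-1 + 23**2 + 20*(-21))) - 178873) - 49900 = ((327 + (-1 + 529 - 420)) - 178873) - 49900 = ((327 + 108) - 178873) - 49900 = (435 - 178873) - 49900 = -178438 - 49900 = -228338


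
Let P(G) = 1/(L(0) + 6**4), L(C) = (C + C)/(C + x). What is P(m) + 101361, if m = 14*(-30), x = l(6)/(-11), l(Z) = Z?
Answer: 131363857/1296 ≈ 1.0136e+5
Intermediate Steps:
x = -6/11 (x = 6/(-11) = 6*(-1/11) = -6/11 ≈ -0.54545)
L(C) = 2*C/(-6/11 + C) (L(C) = (C + C)/(C - 6/11) = (2*C)/(-6/11 + C) = 2*C/(-6/11 + C))
m = -420
P(G) = 1/1296 (P(G) = 1/(22*0/(-6 + 11*0) + 6**4) = 1/(22*0/(-6 + 0) + 1296) = 1/(22*0/(-6) + 1296) = 1/(22*0*(-1/6) + 1296) = 1/(0 + 1296) = 1/1296)
P(m) + 101361 = 1/1296 + 101361 = 131363857/1296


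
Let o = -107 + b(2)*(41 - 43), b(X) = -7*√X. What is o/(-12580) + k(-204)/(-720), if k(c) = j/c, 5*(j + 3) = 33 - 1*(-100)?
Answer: 117743/13586400 - 7*√2/6290 ≈ 0.0070924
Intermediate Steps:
j = 118/5 (j = -3 + (33 - 1*(-100))/5 = -3 + (33 + 100)/5 = -3 + (⅕)*133 = -3 + 133/5 = 118/5 ≈ 23.600)
k(c) = 118/(5*c)
o = -107 + 14*√2 (o = -107 + (-7*√2)*(41 - 43) = -107 - 7*√2*(-2) = -107 + 14*√2 ≈ -87.201)
o/(-12580) + k(-204)/(-720) = (-107 + 14*√2)/(-12580) + ((118/5)/(-204))/(-720) = (-107 + 14*√2)*(-1/12580) + ((118/5)*(-1/204))*(-1/720) = (107/12580 - 7*√2/6290) - 59/510*(-1/720) = (107/12580 - 7*√2/6290) + 59/367200 = 117743/13586400 - 7*√2/6290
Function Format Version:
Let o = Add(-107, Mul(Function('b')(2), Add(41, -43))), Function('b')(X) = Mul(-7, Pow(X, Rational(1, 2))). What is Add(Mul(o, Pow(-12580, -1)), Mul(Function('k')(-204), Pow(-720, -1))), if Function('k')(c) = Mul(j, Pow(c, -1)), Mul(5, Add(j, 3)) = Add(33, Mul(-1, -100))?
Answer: Add(Rational(117743, 13586400), Mul(Rational(-7, 6290), Pow(2, Rational(1, 2)))) ≈ 0.0070924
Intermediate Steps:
j = Rational(118, 5) (j = Add(-3, Mul(Rational(1, 5), Add(33, Mul(-1, -100)))) = Add(-3, Mul(Rational(1, 5), Add(33, 100))) = Add(-3, Mul(Rational(1, 5), 133)) = Add(-3, Rational(133, 5)) = Rational(118, 5) ≈ 23.600)
Function('k')(c) = Mul(Rational(118, 5), Pow(c, -1))
o = Add(-107, Mul(14, Pow(2, Rational(1, 2)))) (o = Add(-107, Mul(Mul(-7, Pow(2, Rational(1, 2))), Add(41, -43))) = Add(-107, Mul(Mul(-7, Pow(2, Rational(1, 2))), -2)) = Add(-107, Mul(14, Pow(2, Rational(1, 2)))) ≈ -87.201)
Add(Mul(o, Pow(-12580, -1)), Mul(Function('k')(-204), Pow(-720, -1))) = Add(Mul(Add(-107, Mul(14, Pow(2, Rational(1, 2)))), Pow(-12580, -1)), Mul(Mul(Rational(118, 5), Pow(-204, -1)), Pow(-720, -1))) = Add(Mul(Add(-107, Mul(14, Pow(2, Rational(1, 2)))), Rational(-1, 12580)), Mul(Mul(Rational(118, 5), Rational(-1, 204)), Rational(-1, 720))) = Add(Add(Rational(107, 12580), Mul(Rational(-7, 6290), Pow(2, Rational(1, 2)))), Mul(Rational(-59, 510), Rational(-1, 720))) = Add(Add(Rational(107, 12580), Mul(Rational(-7, 6290), Pow(2, Rational(1, 2)))), Rational(59, 367200)) = Add(Rational(117743, 13586400), Mul(Rational(-7, 6290), Pow(2, Rational(1, 2))))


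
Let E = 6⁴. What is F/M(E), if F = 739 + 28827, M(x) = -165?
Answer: -29566/165 ≈ -179.19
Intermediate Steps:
E = 1296
F = 29566
F/M(E) = 29566/(-165) = 29566*(-1/165) = -29566/165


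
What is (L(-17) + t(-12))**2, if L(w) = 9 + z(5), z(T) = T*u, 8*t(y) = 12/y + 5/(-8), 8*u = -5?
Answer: 131769/4096 ≈ 32.170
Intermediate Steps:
u = -5/8 (u = (1/8)*(-5) = -5/8 ≈ -0.62500)
t(y) = -5/64 + 3/(2*y) (t(y) = (12/y + 5/(-8))/8 = (12/y + 5*(-1/8))/8 = (12/y - 5/8)/8 = (-5/8 + 12/y)/8 = -5/64 + 3/(2*y))
z(T) = -5*T/8 (z(T) = T*(-5/8) = -5*T/8)
L(w) = 47/8 (L(w) = 9 - 5/8*5 = 9 - 25/8 = 47/8)
(L(-17) + t(-12))**2 = (47/8 + (1/64)*(96 - 5*(-12))/(-12))**2 = (47/8 + (1/64)*(-1/12)*(96 + 60))**2 = (47/8 + (1/64)*(-1/12)*156)**2 = (47/8 - 13/64)**2 = (363/64)**2 = 131769/4096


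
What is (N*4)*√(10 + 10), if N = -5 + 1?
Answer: -32*√5 ≈ -71.554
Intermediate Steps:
N = -4
(N*4)*√(10 + 10) = (-4*4)*√(10 + 10) = -32*√5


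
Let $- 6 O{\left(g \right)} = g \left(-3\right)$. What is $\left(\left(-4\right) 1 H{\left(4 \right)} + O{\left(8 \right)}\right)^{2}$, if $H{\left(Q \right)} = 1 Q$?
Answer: $144$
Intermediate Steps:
$O{\left(g \right)} = \frac{g}{2}$ ($O{\left(g \right)} = - \frac{g \left(-3\right)}{6} = - \frac{\left(-3\right) g}{6} = \frac{g}{2}$)
$H{\left(Q \right)} = Q$
$\left(\left(-4\right) 1 H{\left(4 \right)} + O{\left(8 \right)}\right)^{2} = \left(\left(-4\right) 1 \cdot 4 + \frac{1}{2} \cdot 8\right)^{2} = \left(\left(-4\right) 4 + 4\right)^{2} = \left(-16 + 4\right)^{2} = \left(-12\right)^{2} = 144$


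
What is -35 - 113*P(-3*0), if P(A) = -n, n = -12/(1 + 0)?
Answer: -1391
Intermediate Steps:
n = -12 (n = -12/1 = -12*1 = -12)
P(A) = 12 (P(A) = -1*(-12) = 12)
-35 - 113*P(-3*0) = -35 - 113*12 = -35 - 1356 = -1391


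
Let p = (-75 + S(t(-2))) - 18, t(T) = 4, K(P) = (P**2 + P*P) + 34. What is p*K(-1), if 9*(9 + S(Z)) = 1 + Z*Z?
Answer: -3604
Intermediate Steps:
K(P) = 34 + 2*P**2 (K(P) = (P**2 + P**2) + 34 = 2*P**2 + 34 = 34 + 2*P**2)
S(Z) = -80/9 + Z**2/9 (S(Z) = -9 + (1 + Z*Z)/9 = -9 + (1 + Z**2)/9 = -9 + (1/9 + Z**2/9) = -80/9 + Z**2/9)
p = -901/9 (p = (-75 + (-80/9 + (1/9)*4**2)) - 18 = (-75 + (-80/9 + (1/9)*16)) - 18 = (-75 + (-80/9 + 16/9)) - 18 = (-75 - 64/9) - 18 = -739/9 - 18 = -901/9 ≈ -100.11)
p*K(-1) = -901*(34 + 2*(-1)**2)/9 = -901*(34 + 2*1)/9 = -901*(34 + 2)/9 = -901/9*36 = -3604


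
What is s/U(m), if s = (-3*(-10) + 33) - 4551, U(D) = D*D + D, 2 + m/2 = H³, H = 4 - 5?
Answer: -748/5 ≈ -149.60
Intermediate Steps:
H = -1
m = -6 (m = -4 + 2*(-1)³ = -4 + 2*(-1) = -4 - 2 = -6)
U(D) = D + D² (U(D) = D² + D = D + D²)
s = -4488 (s = (30 + 33) - 4551 = 63 - 4551 = -4488)
s/U(m) = -4488*(-1/(6*(1 - 6))) = -4488/((-6*(-5))) = -4488/30 = -4488*1/30 = -748/5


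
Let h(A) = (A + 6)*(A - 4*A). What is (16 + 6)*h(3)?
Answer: -1782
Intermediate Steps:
h(A) = -3*A*(6 + A) (h(A) = (6 + A)*(-3*A) = -3*A*(6 + A))
(16 + 6)*h(3) = (16 + 6)*(-3*3*(6 + 3)) = 22*(-3*3*9) = 22*(-81) = -1782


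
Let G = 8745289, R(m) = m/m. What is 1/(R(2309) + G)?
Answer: 1/8745290 ≈ 1.1435e-7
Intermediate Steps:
R(m) = 1
1/(R(2309) + G) = 1/(1 + 8745289) = 1/8745290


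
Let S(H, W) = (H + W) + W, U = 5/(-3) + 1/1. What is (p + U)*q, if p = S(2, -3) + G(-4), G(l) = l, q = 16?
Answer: -416/3 ≈ -138.67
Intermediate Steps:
U = -⅔ (U = 5*(-⅓) + 1*1 = -5/3 + 1 = -⅔ ≈ -0.66667)
S(H, W) = H + 2*W
p = -8 (p = (2 + 2*(-3)) - 4 = (2 - 6) - 4 = -4 - 4 = -8)
(p + U)*q = (-8 - ⅔)*16 = -26/3*16 = -416/3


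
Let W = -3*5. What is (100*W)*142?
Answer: -213000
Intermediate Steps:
W = -15
(100*W)*142 = (100*(-15))*142 = -1500*142 = -213000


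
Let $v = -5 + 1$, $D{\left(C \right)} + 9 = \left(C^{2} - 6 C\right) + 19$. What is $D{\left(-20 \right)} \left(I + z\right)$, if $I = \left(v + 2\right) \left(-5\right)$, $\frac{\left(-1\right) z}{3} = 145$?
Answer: $-225250$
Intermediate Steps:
$z = -435$ ($z = \left(-3\right) 145 = -435$)
$D{\left(C \right)} = 10 + C^{2} - 6 C$ ($D{\left(C \right)} = -9 + \left(\left(C^{2} - 6 C\right) + 19\right) = -9 + \left(19 + C^{2} - 6 C\right) = 10 + C^{2} - 6 C$)
$v = -4$
$I = 10$ ($I = \left(-4 + 2\right) \left(-5\right) = \left(-2\right) \left(-5\right) = 10$)
$D{\left(-20 \right)} \left(I + z\right) = \left(10 + \left(-20\right)^{2} - -120\right) \left(10 - 435\right) = \left(10 + 400 + 120\right) \left(-425\right) = 530 \left(-425\right) = -225250$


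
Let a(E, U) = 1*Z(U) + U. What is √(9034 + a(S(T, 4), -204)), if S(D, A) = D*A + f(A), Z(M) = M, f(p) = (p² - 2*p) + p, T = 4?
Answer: √8626 ≈ 92.876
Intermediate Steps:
f(p) = p² - p
S(D, A) = A*D + A*(-1 + A) (S(D, A) = D*A + A*(-1 + A) = A*D + A*(-1 + A))
a(E, U) = 2*U (a(E, U) = 1*U + U = U + U = 2*U)
√(9034 + a(S(T, 4), -204)) = √(9034 + 2*(-204)) = √(9034 - 408) = √8626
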